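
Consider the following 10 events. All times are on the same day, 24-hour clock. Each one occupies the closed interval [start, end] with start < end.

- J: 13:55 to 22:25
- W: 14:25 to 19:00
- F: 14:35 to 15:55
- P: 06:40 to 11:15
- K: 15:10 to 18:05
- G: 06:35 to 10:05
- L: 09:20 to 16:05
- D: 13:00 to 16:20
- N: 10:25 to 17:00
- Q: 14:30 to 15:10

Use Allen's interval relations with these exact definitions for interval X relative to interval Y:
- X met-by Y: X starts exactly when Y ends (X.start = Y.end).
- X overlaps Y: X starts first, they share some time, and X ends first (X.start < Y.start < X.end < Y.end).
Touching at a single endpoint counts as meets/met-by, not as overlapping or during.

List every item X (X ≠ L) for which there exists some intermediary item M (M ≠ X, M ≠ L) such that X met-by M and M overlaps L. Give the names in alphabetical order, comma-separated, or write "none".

none

Target L = [09:20, 16:05].
Intermediaries M with M overlaps L: G, P.
Via G — items with X met-by G: none.
Via P — items with X met-by P: none.
Union: none.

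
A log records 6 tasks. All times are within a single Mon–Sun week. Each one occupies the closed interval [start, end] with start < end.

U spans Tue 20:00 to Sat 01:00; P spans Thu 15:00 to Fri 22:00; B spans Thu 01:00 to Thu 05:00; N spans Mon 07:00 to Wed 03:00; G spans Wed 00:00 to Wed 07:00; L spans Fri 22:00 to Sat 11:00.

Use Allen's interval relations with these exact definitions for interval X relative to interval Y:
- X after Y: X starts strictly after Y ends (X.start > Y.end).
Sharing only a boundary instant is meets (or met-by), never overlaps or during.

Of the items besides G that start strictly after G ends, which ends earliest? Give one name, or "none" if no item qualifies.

Target G = [Wed 00:00, Wed 07:00].
B [Thu 01:00, Thu 05:00] → after → candidate.
L [Fri 22:00, Sat 11:00] → after → candidate.
N [Mon 07:00, Wed 03:00] → overlaps → excluded.
P [Thu 15:00, Fri 22:00] → after → candidate.
U [Tue 20:00, Sat 01:00] → contains → excluded.
Among candidates, earliest end is Thu 05:00 → B.

B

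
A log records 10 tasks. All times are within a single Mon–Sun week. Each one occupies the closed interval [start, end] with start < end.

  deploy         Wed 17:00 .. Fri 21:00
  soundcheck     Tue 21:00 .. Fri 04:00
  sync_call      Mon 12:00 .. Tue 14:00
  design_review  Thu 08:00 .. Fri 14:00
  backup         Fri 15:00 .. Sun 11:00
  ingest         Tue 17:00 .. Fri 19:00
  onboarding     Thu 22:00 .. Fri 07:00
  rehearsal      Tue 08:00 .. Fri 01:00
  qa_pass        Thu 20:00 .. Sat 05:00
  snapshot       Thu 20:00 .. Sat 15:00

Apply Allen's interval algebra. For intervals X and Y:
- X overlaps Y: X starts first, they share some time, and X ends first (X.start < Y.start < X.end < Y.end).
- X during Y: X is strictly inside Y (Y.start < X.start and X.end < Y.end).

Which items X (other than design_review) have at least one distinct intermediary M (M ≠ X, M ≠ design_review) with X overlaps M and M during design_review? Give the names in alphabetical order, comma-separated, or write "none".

Target design_review = [Thu 08:00, Fri 14:00].
Intermediaries M with M during design_review: onboarding.
Via onboarding — items with X overlaps onboarding: rehearsal, soundcheck.
Union: rehearsal, soundcheck.

rehearsal, soundcheck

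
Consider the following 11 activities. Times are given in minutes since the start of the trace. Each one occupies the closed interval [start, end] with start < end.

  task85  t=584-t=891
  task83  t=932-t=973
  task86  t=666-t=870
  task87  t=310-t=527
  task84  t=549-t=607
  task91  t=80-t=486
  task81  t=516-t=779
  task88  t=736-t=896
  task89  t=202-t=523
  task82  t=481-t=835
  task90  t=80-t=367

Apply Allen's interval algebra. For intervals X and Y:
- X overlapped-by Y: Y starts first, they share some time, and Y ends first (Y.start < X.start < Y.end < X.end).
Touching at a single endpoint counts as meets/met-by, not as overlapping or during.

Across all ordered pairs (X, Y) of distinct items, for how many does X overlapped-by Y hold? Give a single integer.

Checking all 110 ordered pairs for relation 'overlapped-by'; matching pairs in alphabetical order:
(task81, task87): task81 overlapped-by task87 ✓
(task81, task89): task81 overlapped-by task89 ✓
(task82, task87): task82 overlapped-by task87 ✓
(task82, task89): task82 overlapped-by task89 ✓
(task82, task91): task82 overlapped-by task91 ✓
(task85, task81): task85 overlapped-by task81 ✓
(task85, task82): task85 overlapped-by task82 ✓
(task85, task84): task85 overlapped-by task84 ✓
(task86, task81): task86 overlapped-by task81 ✓
(task86, task82): task86 overlapped-by task82 ✓
(task87, task89): task87 overlapped-by task89 ✓
(task87, task90): task87 overlapped-by task90 ✓
(task87, task91): task87 overlapped-by task91 ✓
(task88, task81): task88 overlapped-by task81 ✓
(task88, task82): task88 overlapped-by task82 ✓
(task88, task85): task88 overlapped-by task85 ✓
(task88, task86): task88 overlapped-by task86 ✓
(task89, task90): task89 overlapped-by task90 ✓
(task89, task91): task89 overlapped-by task91 ✓
Count: 19.

19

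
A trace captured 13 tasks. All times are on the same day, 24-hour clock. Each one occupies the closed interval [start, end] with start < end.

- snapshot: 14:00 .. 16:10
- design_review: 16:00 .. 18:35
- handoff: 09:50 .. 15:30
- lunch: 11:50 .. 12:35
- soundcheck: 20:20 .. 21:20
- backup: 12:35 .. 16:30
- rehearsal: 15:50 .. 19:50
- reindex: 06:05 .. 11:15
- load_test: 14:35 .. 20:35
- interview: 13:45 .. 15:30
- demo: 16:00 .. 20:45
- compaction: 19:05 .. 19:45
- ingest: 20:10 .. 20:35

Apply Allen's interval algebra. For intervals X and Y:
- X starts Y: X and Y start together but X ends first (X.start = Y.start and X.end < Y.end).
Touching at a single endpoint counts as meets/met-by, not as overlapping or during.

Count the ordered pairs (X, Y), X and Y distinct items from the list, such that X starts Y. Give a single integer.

1

Checking all 156 ordered pairs for relation 'starts'; matching pairs in alphabetical order:
(design_review, demo): design_review starts demo ✓
Count: 1.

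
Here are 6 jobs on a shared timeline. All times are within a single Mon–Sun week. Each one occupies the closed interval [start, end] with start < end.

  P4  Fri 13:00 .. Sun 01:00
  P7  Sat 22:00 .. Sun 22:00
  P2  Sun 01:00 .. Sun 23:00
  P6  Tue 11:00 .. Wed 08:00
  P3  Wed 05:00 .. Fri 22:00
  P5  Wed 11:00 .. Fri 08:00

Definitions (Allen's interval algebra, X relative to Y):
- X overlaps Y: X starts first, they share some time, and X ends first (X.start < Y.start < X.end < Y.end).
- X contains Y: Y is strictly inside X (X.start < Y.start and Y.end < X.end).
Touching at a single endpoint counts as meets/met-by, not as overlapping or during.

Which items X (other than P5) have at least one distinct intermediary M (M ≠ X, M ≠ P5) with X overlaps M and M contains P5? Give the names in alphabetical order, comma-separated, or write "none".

P6

Target P5 = [Wed 11:00, Fri 08:00].
Intermediaries M with M contains P5: P3.
Via P3 — items with X overlaps P3: P6.
Union: P6.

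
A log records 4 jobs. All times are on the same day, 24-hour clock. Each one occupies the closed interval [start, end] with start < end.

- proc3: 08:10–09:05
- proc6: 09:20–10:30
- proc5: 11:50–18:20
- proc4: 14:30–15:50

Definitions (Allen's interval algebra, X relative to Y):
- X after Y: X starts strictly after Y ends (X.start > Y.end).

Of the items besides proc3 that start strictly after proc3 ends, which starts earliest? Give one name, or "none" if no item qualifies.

Target proc3 = [08:10, 09:05].
proc4 [14:30, 15:50] → after → candidate.
proc5 [11:50, 18:20] → after → candidate.
proc6 [09:20, 10:30] → after → candidate.
Among candidates, earliest start is 09:20 → proc6.

proc6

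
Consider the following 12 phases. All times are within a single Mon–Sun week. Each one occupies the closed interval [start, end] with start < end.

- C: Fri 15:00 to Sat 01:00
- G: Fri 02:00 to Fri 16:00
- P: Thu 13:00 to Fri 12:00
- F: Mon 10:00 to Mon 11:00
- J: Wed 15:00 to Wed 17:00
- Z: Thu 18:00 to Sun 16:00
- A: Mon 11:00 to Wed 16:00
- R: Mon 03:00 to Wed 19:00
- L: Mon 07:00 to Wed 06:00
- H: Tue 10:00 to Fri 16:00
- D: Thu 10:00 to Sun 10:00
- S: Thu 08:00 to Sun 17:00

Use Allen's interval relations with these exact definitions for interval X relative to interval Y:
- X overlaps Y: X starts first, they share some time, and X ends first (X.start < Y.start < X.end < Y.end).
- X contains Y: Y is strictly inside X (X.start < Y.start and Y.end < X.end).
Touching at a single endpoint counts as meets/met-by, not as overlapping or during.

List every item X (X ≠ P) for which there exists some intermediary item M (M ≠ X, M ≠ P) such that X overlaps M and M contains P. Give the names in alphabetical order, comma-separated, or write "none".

Target P = [Thu 13:00, Fri 12:00].
Intermediaries M with M contains P: D, H, S.
Via D — items with X overlaps D: H.
Via H — items with X overlaps H: A, L, R.
Via S — items with X overlaps S: H.
Union: A, H, L, R.

A, H, L, R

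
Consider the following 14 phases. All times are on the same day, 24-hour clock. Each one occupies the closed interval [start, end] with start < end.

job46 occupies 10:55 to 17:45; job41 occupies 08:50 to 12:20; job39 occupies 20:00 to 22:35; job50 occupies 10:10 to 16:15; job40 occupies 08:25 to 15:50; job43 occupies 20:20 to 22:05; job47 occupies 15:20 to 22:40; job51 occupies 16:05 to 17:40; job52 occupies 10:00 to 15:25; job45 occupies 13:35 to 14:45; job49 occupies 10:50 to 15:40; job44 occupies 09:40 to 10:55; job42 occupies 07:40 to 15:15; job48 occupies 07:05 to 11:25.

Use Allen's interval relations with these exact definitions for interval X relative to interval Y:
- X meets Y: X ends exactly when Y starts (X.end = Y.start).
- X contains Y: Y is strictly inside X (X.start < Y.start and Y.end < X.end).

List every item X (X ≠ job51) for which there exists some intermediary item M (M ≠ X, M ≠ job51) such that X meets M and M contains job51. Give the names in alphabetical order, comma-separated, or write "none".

Target job51 = [16:05, 17:40].
Intermediaries M with M contains job51: job46, job47.
Via job46 — items with X meets job46: job44.
Via job47 — items with X meets job47: none.
Union: job44.

job44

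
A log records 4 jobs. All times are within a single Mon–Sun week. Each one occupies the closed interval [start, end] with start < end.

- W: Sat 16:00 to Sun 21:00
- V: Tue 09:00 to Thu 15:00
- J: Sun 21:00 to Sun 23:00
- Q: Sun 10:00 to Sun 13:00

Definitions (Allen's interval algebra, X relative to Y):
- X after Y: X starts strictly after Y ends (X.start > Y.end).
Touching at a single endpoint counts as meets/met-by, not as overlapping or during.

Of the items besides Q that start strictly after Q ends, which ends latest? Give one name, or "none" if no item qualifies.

Target Q = [Sun 10:00, Sun 13:00].
J [Sun 21:00, Sun 23:00] → after → candidate.
V [Tue 09:00, Thu 15:00] → before → excluded.
W [Sat 16:00, Sun 21:00] → contains → excluded.
Among candidates, latest end is Sun 23:00 → J.

J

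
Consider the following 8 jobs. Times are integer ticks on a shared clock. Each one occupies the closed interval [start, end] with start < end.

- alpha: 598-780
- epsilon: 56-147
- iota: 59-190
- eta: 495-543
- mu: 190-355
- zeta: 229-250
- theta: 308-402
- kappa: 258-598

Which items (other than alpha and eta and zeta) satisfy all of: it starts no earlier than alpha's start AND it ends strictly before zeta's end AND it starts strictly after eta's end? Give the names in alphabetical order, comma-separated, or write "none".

Conditions: its start is no earlier than alpha's start (X.start >= 598) AND its end is strictly before zeta's end (X.end < 250) AND its start is strictly after eta's end (X.start > 543).
epsilon: start 56 >= 598? ✗; end 147 < 250? ✓; start 56 > 543? ✗ → no.
iota: start 59 >= 598? ✗; end 190 < 250? ✓; start 59 > 543? ✗ → no.
kappa: start 258 >= 598? ✗; end 598 < 250? ✗; start 258 > 543? ✗ → no.
mu: start 190 >= 598? ✗; end 355 < 250? ✗; start 190 > 543? ✗ → no.
theta: start 308 >= 598? ✗; end 402 < 250? ✗; start 308 > 543? ✗ → no.
Result: none.

none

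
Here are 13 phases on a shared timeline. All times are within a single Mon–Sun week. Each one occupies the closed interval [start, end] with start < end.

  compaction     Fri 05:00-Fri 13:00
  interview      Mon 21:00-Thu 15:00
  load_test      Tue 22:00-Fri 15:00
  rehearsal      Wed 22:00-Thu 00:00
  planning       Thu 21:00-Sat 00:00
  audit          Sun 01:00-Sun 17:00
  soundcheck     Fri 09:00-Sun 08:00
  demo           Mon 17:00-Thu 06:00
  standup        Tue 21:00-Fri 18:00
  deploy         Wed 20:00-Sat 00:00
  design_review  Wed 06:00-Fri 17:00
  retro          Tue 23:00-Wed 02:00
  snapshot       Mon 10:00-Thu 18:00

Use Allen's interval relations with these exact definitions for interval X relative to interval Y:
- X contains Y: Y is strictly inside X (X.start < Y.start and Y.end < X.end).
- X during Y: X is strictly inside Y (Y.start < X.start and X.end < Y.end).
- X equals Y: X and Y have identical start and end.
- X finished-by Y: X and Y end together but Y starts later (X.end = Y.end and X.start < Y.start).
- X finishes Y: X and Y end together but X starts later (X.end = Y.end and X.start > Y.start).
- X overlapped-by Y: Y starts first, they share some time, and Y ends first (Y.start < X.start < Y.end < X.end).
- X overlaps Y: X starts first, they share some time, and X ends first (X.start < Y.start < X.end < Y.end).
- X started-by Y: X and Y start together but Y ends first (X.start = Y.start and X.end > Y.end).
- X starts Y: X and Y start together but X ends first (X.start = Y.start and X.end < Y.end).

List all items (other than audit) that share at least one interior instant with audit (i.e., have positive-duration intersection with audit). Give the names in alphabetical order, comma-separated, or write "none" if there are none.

soundcheck

Target audit = [Sun 01:00, Sun 17:00].
compaction [Fri 05:00, Fri 13:00] → before → no.
demo [Mon 17:00, Thu 06:00] → before → no.
deploy [Wed 20:00, Sat 00:00] → before → no.
design_review [Wed 06:00, Fri 17:00] → before → no.
interview [Mon 21:00, Thu 15:00] → before → no.
load_test [Tue 22:00, Fri 15:00] → before → no.
planning [Thu 21:00, Sat 00:00] → before → no.
rehearsal [Wed 22:00, Thu 00:00] → before → no.
retro [Tue 23:00, Wed 02:00] → before → no.
snapshot [Mon 10:00, Thu 18:00] → before → no.
soundcheck [Fri 09:00, Sun 08:00] → overlaps → yes.
standup [Tue 21:00, Fri 18:00] → before → no.
Result: soundcheck.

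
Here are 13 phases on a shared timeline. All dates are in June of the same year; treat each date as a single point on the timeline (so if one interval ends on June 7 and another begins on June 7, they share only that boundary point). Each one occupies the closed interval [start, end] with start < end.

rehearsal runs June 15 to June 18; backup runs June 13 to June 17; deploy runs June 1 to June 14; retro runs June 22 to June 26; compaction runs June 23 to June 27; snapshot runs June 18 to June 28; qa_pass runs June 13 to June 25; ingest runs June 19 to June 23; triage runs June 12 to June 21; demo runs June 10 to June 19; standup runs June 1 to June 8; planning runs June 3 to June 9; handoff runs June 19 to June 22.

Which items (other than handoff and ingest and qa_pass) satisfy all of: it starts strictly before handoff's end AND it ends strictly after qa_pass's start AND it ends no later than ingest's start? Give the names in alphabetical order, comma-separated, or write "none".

Conditions: its start is strictly before handoff's end (X.start < June 22) AND its end is strictly after qa_pass's start (X.end > June 13) AND its end is no later than ingest's start (X.end <= June 19).
backup: start June 13 < June 22? ✓; end June 17 > June 13? ✓; end June 17 <= June 19? ✓ → yes.
compaction: start June 23 < June 22? ✗; end June 27 > June 13? ✓; end June 27 <= June 19? ✗ → no.
demo: start June 10 < June 22? ✓; end June 19 > June 13? ✓; end June 19 <= June 19? ✓ → yes.
deploy: start June 1 < June 22? ✓; end June 14 > June 13? ✓; end June 14 <= June 19? ✓ → yes.
planning: start June 3 < June 22? ✓; end June 9 > June 13? ✗; end June 9 <= June 19? ✓ → no.
rehearsal: start June 15 < June 22? ✓; end June 18 > June 13? ✓; end June 18 <= June 19? ✓ → yes.
retro: start June 22 < June 22? ✗; end June 26 > June 13? ✓; end June 26 <= June 19? ✗ → no.
snapshot: start June 18 < June 22? ✓; end June 28 > June 13? ✓; end June 28 <= June 19? ✗ → no.
standup: start June 1 < June 22? ✓; end June 8 > June 13? ✗; end June 8 <= June 19? ✓ → no.
triage: start June 12 < June 22? ✓; end June 21 > June 13? ✓; end June 21 <= June 19? ✗ → no.
Result: backup, demo, deploy, rehearsal.

backup, demo, deploy, rehearsal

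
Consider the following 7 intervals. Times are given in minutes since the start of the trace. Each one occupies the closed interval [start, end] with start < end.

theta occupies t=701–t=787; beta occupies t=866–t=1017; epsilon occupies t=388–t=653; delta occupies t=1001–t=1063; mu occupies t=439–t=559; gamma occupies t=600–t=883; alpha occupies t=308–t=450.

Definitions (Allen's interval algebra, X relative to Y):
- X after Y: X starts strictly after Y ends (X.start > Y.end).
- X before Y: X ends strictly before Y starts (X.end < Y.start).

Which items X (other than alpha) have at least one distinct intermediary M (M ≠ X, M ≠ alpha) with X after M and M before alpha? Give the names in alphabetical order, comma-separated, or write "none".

Target alpha = [t=308, t=450].
Intermediaries M with M before alpha: none.
Union: none.

none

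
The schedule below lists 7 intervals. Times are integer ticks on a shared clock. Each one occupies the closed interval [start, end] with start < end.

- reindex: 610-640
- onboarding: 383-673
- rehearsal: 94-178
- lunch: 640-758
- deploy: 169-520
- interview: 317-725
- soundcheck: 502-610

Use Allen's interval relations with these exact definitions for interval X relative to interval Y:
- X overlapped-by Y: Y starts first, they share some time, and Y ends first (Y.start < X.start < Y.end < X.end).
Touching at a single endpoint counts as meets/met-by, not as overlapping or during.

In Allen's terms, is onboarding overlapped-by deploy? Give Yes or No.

Yes

onboarding = [383, 673], deploy = [169, 520].
Actual relation of onboarding to deploy: overlapped-by.
Asked whether 'overlapped-by' holds → Yes.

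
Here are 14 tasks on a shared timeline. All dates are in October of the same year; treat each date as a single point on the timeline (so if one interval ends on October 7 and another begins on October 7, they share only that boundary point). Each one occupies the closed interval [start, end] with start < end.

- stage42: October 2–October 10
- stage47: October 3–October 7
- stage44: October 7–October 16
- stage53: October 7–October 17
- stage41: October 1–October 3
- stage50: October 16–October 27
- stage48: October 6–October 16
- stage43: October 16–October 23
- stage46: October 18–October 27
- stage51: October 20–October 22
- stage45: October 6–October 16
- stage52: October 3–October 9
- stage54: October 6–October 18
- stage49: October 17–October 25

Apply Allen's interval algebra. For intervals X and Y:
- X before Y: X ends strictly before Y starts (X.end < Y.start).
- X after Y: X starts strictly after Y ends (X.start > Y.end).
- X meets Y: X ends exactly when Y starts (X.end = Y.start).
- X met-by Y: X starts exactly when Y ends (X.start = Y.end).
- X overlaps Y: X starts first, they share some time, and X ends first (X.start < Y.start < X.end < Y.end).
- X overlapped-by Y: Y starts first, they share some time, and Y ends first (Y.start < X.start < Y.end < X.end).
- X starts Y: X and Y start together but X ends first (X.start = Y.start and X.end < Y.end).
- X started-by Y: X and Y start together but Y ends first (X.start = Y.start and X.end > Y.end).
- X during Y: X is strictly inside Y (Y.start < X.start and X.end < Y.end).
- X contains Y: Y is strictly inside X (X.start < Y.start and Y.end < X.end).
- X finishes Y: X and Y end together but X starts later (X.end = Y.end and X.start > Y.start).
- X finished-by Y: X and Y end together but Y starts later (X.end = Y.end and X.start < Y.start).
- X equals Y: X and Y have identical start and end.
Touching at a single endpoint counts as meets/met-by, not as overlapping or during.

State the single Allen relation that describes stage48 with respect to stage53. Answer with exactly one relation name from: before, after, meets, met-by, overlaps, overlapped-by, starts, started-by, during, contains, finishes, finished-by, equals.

overlaps

stage48 = [October 6, October 16]; stage53 = [October 7, October 17].
Compare endpoints: stage48.start < stage53.start, stage48.start < stage53.end, stage48.end > stage53.start, stage48.end < stage53.end.
That pattern is 'overlaps'.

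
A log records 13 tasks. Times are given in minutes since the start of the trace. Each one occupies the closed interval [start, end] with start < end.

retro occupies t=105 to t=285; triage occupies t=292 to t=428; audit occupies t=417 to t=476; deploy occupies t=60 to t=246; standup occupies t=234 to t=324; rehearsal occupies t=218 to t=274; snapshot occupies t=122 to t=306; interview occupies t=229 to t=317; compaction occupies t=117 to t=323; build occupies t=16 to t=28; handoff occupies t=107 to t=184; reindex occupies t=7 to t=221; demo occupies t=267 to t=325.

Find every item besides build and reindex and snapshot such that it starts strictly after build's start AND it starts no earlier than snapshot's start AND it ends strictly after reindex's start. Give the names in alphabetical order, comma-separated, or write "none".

Conditions: its start is strictly after build's start (X.start > t=16) AND its start is no earlier than snapshot's start (X.start >= t=122) AND its end is strictly after reindex's start (X.end > t=7).
audit: start t=417 > t=16? ✓; start t=417 >= t=122? ✓; end t=476 > t=7? ✓ → yes.
compaction: start t=117 > t=16? ✓; start t=117 >= t=122? ✗; end t=323 > t=7? ✓ → no.
demo: start t=267 > t=16? ✓; start t=267 >= t=122? ✓; end t=325 > t=7? ✓ → yes.
deploy: start t=60 > t=16? ✓; start t=60 >= t=122? ✗; end t=246 > t=7? ✓ → no.
handoff: start t=107 > t=16? ✓; start t=107 >= t=122? ✗; end t=184 > t=7? ✓ → no.
interview: start t=229 > t=16? ✓; start t=229 >= t=122? ✓; end t=317 > t=7? ✓ → yes.
rehearsal: start t=218 > t=16? ✓; start t=218 >= t=122? ✓; end t=274 > t=7? ✓ → yes.
retro: start t=105 > t=16? ✓; start t=105 >= t=122? ✗; end t=285 > t=7? ✓ → no.
standup: start t=234 > t=16? ✓; start t=234 >= t=122? ✓; end t=324 > t=7? ✓ → yes.
triage: start t=292 > t=16? ✓; start t=292 >= t=122? ✓; end t=428 > t=7? ✓ → yes.
Result: audit, demo, interview, rehearsal, standup, triage.

audit, demo, interview, rehearsal, standup, triage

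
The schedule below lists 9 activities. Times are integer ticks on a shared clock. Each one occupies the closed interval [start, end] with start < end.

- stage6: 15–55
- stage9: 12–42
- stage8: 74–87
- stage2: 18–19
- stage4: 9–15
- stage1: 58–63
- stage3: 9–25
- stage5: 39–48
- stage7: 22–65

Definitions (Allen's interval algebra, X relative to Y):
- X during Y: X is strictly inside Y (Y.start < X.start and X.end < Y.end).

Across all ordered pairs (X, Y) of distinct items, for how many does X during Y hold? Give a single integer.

6

Checking all 72 ordered pairs for relation 'during'; matching pairs in alphabetical order:
(stage1, stage7): stage1 during stage7 ✓
(stage2, stage3): stage2 during stage3 ✓
(stage2, stage6): stage2 during stage6 ✓
(stage2, stage9): stage2 during stage9 ✓
(stage5, stage6): stage5 during stage6 ✓
(stage5, stage7): stage5 during stage7 ✓
Count: 6.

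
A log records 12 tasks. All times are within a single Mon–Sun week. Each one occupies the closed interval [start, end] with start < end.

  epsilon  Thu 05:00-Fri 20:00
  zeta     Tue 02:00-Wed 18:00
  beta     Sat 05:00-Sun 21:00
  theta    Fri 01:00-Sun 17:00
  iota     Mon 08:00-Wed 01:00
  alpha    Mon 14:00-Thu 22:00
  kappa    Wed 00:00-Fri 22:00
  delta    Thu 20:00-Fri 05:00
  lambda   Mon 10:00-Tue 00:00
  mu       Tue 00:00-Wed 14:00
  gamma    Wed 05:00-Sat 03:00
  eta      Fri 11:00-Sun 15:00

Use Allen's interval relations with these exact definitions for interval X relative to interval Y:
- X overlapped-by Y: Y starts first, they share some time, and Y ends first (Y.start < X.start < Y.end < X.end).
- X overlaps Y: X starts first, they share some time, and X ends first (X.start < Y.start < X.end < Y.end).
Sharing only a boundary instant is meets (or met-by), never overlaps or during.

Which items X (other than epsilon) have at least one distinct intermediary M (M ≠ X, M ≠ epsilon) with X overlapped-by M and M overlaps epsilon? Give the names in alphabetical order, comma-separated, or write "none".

delta, gamma, kappa

Target epsilon = [Thu 05:00, Fri 20:00].
Intermediaries M with M overlaps epsilon: alpha.
Via alpha — items with X overlapped-by alpha: delta, gamma, kappa.
Union: delta, gamma, kappa.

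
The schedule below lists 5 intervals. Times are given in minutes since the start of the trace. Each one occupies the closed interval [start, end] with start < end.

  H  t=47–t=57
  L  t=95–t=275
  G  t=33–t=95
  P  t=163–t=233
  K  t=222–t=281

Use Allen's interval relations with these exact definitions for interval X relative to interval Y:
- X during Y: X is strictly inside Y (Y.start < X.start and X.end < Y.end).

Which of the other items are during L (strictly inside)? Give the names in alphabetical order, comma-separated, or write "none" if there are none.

P

Target L = [t=95, t=275].
G [t=33, t=95] → meets → no.
H [t=47, t=57] → before → no.
K [t=222, t=281] → overlapped-by → no.
P [t=163, t=233] → during → yes.
Result: P.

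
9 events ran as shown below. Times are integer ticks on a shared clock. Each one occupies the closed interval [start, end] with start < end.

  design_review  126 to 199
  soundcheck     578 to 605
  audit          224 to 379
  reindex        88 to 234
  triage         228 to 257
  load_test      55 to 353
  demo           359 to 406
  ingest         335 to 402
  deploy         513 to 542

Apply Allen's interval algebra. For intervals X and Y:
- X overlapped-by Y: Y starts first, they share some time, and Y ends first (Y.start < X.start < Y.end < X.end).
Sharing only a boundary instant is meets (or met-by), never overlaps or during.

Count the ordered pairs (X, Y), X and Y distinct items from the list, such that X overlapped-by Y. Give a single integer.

Checking all 72 ordered pairs for relation 'overlapped-by'; matching pairs in alphabetical order:
(audit, load_test): audit overlapped-by load_test ✓
(audit, reindex): audit overlapped-by reindex ✓
(demo, audit): demo overlapped-by audit ✓
(demo, ingest): demo overlapped-by ingest ✓
(ingest, audit): ingest overlapped-by audit ✓
(ingest, load_test): ingest overlapped-by load_test ✓
(triage, reindex): triage overlapped-by reindex ✓
Count: 7.

7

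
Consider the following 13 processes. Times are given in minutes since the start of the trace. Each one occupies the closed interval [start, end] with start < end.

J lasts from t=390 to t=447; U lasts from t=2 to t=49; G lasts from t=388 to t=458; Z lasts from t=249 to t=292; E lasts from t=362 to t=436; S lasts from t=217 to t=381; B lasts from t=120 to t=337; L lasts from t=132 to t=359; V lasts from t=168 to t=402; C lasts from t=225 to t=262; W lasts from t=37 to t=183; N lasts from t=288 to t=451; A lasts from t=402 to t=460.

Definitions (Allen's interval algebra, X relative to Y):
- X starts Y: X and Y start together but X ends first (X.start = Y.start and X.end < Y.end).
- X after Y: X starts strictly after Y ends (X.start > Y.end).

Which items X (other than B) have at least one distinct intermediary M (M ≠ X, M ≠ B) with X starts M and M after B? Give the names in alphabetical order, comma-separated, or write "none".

none

Target B = [t=120, t=337].
Intermediaries M with M after B: A, E, G, J.
Via A — items with X starts A: none.
Via E — items with X starts E: none.
Via G — items with X starts G: none.
Via J — items with X starts J: none.
Union: none.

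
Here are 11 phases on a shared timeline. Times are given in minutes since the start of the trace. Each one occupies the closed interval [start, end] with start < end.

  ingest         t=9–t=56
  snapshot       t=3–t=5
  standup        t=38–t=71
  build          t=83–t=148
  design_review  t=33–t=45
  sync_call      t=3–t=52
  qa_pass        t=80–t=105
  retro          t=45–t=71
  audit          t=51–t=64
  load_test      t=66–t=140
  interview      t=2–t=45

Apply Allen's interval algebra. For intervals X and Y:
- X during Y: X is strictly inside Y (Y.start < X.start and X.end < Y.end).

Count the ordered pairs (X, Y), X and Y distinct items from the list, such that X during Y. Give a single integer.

Checking all 110 ordered pairs for relation 'during'; matching pairs in alphabetical order:
(audit, retro): audit during retro ✓
(audit, standup): audit during standup ✓
(design_review, ingest): design_review during ingest ✓
(design_review, sync_call): design_review during sync_call ✓
(qa_pass, load_test): qa_pass during load_test ✓
(snapshot, interview): snapshot during interview ✓
Count: 6.

6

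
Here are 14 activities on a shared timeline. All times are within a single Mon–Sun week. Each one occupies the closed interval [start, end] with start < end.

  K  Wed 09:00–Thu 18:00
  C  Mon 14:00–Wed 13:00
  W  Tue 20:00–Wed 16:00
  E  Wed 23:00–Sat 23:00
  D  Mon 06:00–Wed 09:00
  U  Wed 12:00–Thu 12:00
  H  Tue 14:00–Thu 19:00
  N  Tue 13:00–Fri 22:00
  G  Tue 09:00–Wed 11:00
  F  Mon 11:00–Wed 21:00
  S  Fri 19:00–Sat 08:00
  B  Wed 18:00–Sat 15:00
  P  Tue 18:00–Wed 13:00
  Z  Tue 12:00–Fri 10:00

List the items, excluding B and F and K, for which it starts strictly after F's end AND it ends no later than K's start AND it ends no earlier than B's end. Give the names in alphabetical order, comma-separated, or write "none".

Conditions: its start is strictly after F's end (X.start > Wed 21:00) AND its end is no later than K's start (X.end <= Wed 09:00) AND its end is no earlier than B's end (X.end >= Sat 15:00).
C: start Mon 14:00 > Wed 21:00? ✗; end Wed 13:00 <= Wed 09:00? ✗; end Wed 13:00 >= Sat 15:00? ✗ → no.
D: start Mon 06:00 > Wed 21:00? ✗; end Wed 09:00 <= Wed 09:00? ✓; end Wed 09:00 >= Sat 15:00? ✗ → no.
E: start Wed 23:00 > Wed 21:00? ✓; end Sat 23:00 <= Wed 09:00? ✗; end Sat 23:00 >= Sat 15:00? ✓ → no.
G: start Tue 09:00 > Wed 21:00? ✗; end Wed 11:00 <= Wed 09:00? ✗; end Wed 11:00 >= Sat 15:00? ✗ → no.
H: start Tue 14:00 > Wed 21:00? ✗; end Thu 19:00 <= Wed 09:00? ✗; end Thu 19:00 >= Sat 15:00? ✗ → no.
N: start Tue 13:00 > Wed 21:00? ✗; end Fri 22:00 <= Wed 09:00? ✗; end Fri 22:00 >= Sat 15:00? ✗ → no.
P: start Tue 18:00 > Wed 21:00? ✗; end Wed 13:00 <= Wed 09:00? ✗; end Wed 13:00 >= Sat 15:00? ✗ → no.
S: start Fri 19:00 > Wed 21:00? ✓; end Sat 08:00 <= Wed 09:00? ✗; end Sat 08:00 >= Sat 15:00? ✗ → no.
U: start Wed 12:00 > Wed 21:00? ✗; end Thu 12:00 <= Wed 09:00? ✗; end Thu 12:00 >= Sat 15:00? ✗ → no.
W: start Tue 20:00 > Wed 21:00? ✗; end Wed 16:00 <= Wed 09:00? ✗; end Wed 16:00 >= Sat 15:00? ✗ → no.
Z: start Tue 12:00 > Wed 21:00? ✗; end Fri 10:00 <= Wed 09:00? ✗; end Fri 10:00 >= Sat 15:00? ✗ → no.
Result: none.

none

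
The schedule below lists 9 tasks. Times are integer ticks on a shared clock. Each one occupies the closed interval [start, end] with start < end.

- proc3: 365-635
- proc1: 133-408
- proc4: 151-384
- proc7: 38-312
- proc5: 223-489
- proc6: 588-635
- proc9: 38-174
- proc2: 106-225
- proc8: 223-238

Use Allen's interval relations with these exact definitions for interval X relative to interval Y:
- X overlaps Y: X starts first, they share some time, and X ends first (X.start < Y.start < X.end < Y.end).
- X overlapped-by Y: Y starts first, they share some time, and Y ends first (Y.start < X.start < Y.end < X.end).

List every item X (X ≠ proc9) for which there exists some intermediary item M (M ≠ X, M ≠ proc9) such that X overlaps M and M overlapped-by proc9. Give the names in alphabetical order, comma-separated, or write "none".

proc2, proc7

Target proc9 = [38, 174].
Intermediaries M with M overlapped-by proc9: proc1, proc2, proc4.
Via proc1 — items with X overlaps proc1: proc2, proc7.
Via proc2 — items with X overlaps proc2: none.
Via proc4 — items with X overlaps proc4: proc2, proc7.
Union: proc2, proc7.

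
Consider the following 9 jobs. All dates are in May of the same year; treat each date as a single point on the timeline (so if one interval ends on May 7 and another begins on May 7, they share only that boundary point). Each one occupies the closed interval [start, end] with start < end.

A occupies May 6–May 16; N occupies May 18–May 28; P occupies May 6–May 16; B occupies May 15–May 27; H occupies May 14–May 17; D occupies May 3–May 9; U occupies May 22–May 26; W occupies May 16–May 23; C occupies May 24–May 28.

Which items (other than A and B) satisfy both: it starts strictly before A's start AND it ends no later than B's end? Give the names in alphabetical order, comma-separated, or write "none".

D

Conditions: its start is strictly before A's start (X.start < May 6) AND its end is no later than B's end (X.end <= May 27).
C: start May 24 < May 6? ✗; end May 28 <= May 27? ✗ → no.
D: start May 3 < May 6? ✓; end May 9 <= May 27? ✓ → yes.
H: start May 14 < May 6? ✗; end May 17 <= May 27? ✓ → no.
N: start May 18 < May 6? ✗; end May 28 <= May 27? ✗ → no.
P: start May 6 < May 6? ✗; end May 16 <= May 27? ✓ → no.
U: start May 22 < May 6? ✗; end May 26 <= May 27? ✓ → no.
W: start May 16 < May 6? ✗; end May 23 <= May 27? ✓ → no.
Result: D.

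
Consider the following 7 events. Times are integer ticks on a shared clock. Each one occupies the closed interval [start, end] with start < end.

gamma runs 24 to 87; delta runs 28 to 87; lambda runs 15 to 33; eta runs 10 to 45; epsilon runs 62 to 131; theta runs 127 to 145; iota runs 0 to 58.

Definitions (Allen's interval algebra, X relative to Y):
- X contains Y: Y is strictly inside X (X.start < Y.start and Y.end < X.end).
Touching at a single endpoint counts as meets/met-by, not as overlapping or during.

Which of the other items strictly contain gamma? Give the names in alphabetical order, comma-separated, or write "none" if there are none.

Target gamma = [24, 87].
delta [28, 87] → finishes → no.
epsilon [62, 131] → overlapped-by → no.
eta [10, 45] → overlaps → no.
iota [0, 58] → overlaps → no.
lambda [15, 33] → overlaps → no.
theta [127, 145] → after → no.
Result: none.

none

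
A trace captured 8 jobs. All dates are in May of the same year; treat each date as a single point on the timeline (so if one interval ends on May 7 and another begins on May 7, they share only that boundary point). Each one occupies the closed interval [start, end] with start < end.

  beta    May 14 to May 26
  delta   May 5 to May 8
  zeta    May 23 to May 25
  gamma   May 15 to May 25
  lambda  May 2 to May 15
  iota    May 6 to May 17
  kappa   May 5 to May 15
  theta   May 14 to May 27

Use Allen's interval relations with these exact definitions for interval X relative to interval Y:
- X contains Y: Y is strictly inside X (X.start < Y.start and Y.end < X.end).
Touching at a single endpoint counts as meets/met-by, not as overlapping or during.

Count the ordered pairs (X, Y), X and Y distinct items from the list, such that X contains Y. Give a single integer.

Checking all 56 ordered pairs for relation 'contains'; matching pairs in alphabetical order:
(beta, gamma): beta contains gamma ✓
(beta, zeta): beta contains zeta ✓
(lambda, delta): lambda contains delta ✓
(theta, gamma): theta contains gamma ✓
(theta, zeta): theta contains zeta ✓
Count: 5.

5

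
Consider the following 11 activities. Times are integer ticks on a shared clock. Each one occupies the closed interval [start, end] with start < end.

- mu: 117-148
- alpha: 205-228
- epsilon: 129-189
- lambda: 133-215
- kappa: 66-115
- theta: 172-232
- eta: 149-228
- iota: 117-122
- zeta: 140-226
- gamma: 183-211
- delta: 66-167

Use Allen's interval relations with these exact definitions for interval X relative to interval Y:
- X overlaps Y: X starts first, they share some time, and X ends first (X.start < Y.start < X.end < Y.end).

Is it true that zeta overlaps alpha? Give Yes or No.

Yes

zeta = [140, 226], alpha = [205, 228].
Actual relation of zeta to alpha: overlaps.
Asked whether 'overlaps' holds → Yes.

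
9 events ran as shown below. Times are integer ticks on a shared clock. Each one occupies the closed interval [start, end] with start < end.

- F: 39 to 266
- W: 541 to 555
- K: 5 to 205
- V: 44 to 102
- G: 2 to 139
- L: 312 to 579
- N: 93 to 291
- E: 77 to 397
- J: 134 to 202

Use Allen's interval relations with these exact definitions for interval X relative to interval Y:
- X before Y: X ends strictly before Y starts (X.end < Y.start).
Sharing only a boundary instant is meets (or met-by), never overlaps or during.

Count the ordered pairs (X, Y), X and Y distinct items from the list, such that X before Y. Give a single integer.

14

Checking all 72 ordered pairs for relation 'before'; matching pairs in alphabetical order:
(E, W): E before W ✓
(F, L): F before L ✓
(F, W): F before W ✓
(G, L): G before L ✓
(G, W): G before W ✓
(J, L): J before L ✓
(J, W): J before W ✓
(K, L): K before L ✓
(K, W): K before W ✓
(N, L): N before L ✓
(N, W): N before W ✓
(V, J): V before J ✓
(V, L): V before L ✓
(V, W): V before W ✓
Count: 14.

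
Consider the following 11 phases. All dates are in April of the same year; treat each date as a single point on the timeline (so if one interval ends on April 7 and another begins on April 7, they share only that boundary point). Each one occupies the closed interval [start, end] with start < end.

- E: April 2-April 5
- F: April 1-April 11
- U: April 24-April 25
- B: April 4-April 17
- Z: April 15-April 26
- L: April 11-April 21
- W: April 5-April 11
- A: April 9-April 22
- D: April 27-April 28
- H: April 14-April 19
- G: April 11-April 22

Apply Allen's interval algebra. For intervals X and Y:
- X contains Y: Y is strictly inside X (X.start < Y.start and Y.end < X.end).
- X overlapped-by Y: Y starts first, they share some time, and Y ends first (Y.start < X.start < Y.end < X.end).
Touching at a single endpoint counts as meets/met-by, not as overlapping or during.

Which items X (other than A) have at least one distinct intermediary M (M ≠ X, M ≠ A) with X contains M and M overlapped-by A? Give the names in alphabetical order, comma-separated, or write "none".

none

Target A = [April 9, April 22].
Intermediaries M with M overlapped-by A: Z.
Via Z — items with X contains Z: none.
Union: none.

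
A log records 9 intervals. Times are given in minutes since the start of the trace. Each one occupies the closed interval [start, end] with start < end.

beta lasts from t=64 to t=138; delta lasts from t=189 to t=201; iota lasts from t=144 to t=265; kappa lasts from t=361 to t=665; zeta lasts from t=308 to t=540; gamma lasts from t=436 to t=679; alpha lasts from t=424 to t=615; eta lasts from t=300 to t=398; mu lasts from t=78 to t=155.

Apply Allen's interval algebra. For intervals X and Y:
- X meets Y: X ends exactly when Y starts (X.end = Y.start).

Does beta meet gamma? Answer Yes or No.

No

beta = [t=64, t=138], gamma = [t=436, t=679].
Actual relation of beta to gamma: before.
Asked whether 'meets' holds → No.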